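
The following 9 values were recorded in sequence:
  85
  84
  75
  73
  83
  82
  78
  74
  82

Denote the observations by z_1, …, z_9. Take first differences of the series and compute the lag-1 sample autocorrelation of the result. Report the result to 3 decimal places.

-0.067

First differences Δz: -1, -9, -2, 10, -1, -4, -4, 8
Mean of differences = -0.3750
Numerator Σ(Δz_t−Δz̄)(Δz_{t+1}−Δz̄) = -18.8906
Denominator Σ(Δz_t−Δz̄)² = 281.8750
r_1(Δz) = -18.8906 / 281.8750 = -0.067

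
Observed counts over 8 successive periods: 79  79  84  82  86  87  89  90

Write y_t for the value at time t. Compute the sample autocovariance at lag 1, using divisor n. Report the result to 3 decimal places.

8.781

Mean ȳ = (79 + 79 + 84 + 82 + 86 + 87 + 89 + 90)/8 = 84.5000
Deviations: -5.5000, -5.5000, -0.5000, -2.5000, 1.5000, 2.5000, 4.5000, 5.5000
Σ_{t=1}^{7}(y_t−ȳ)(y_{t+1}−ȳ) = 70.2500
γ_1 = 70.2500 / 8 = 8.781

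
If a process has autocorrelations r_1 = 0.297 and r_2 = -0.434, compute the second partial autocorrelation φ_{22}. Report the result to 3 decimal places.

-0.573

φ_{22} = (r_2 − r_1²) / (1 − r_1²)
r_1² = (0.297)² = 0.088209
Numerator = -0.434 − 0.0882 = -0.5222; denominator = 1 − 0.0882 = 0.9118
φ_{22} = -0.5222 / 0.9118 = -0.573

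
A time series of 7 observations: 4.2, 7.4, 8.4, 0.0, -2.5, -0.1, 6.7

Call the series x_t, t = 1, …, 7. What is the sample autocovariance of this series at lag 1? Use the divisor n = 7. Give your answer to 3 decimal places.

Mean x̄ = (4.2 + 7.4 + 8.4 + 0.0 − 2.5 − 0.1 + 6.7)/7 = 3.4429
Σ_{t=1}^{6}(x_t−x̄)(x_{t+1}−x̄) = 35.5210
γ_1 = 35.5210 / 7 = 5.074

5.074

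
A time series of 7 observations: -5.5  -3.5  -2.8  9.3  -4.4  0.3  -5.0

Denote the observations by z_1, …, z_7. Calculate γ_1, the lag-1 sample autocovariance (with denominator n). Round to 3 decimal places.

Mean z̄ = (-5.5 − 3.5 − 2.8 + 9.3 − 4.4 + 0.3 − 5.0)/7 = -1.6571
Deviations: -3.8429, -1.8429, -1.1429, 10.9571, -2.7429, 1.9571, -3.3429
Σ_{t=1}^{6}(z_t−z̄)(z_{t+1}−z̄) = -45.2990
γ_1 = -45.2990 / 7 = -6.471

-6.471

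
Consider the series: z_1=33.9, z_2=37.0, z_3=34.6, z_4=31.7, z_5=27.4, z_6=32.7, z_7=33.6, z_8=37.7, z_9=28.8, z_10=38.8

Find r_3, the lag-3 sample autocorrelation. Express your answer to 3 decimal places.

Mean z̄ = (33.9 + 37.0 + 34.6 + 31.7 + 27.4 + 32.7 + 33.6 + 37.7 + 28.8 + 38.8)/10 = 33.6200
Σ(z_t−z̄)(z_{t+3}−z̄) = (-0.5376) + (-21.0236) + (-0.9016) + (0.0384) + (-25.3776) + (4.4344) + (-0.1036) = -43.4712
Denominator Σ(z_t−z̄)² = 122.3960
r_3 = -43.4712 / 122.3960 = -0.355

-0.355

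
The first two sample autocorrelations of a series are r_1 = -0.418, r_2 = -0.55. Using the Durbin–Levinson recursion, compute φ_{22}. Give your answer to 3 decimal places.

-0.878

φ_{22} = (r_2 − r_1²) / (1 − r_1²)
r_1² = (-0.418)² = 0.174724
Numerator = -0.55 − 0.1747 = -0.7247; denominator = 1 − 0.1747 = 0.8253
φ_{22} = -0.7247 / 0.8253 = -0.878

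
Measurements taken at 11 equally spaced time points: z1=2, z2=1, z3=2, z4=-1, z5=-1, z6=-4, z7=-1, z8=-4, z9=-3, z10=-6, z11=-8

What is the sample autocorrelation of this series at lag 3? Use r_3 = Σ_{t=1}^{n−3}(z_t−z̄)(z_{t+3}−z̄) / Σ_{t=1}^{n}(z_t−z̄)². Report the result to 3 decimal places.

Mean z̄ = (2 + 1 + 2 − 1 − 1 − 4 − 1 − 4 − 3 − 6 − 8)/11 = -2.0909
Numerator Σ_{t=1}^{8}(z_t−z̄)(z_{t+3}−z̄) = 7.8843
Denominator Σ(z_t−z̄)² = 104.9091
r_3 = 7.8843 / 104.9091 = 0.075

0.075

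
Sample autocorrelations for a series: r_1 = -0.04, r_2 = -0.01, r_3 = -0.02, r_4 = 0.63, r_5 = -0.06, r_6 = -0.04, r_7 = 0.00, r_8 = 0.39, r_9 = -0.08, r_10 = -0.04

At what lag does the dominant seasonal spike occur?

The largest autocorrelation is r_4 = 0.63, with a weaker echo at lag 8 (0.39); the remaining lags stay at or below 0.00.
The dominant spike at lag 4 indicates a seasonal period of 4.

4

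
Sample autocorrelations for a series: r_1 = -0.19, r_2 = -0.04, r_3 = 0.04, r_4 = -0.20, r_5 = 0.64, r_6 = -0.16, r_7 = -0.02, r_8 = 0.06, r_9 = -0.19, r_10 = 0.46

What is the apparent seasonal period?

5

The largest autocorrelation is r_5 = 0.64, with a weaker echo at lag 10 (0.46); the remaining lags stay at or below 0.06.
The dominant spike at lag 5 indicates a seasonal period of 5.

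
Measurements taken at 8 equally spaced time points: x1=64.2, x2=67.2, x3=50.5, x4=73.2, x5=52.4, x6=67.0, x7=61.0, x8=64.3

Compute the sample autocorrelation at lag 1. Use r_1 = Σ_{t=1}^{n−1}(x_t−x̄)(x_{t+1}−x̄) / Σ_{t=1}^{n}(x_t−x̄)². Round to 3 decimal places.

Mean x̄ = (64.2 + 67.2 + 50.5 + 73.2 + 52.4 + 67.0 + 61.0 + 64.3)/8 = 62.4750
Numerator Σ_{t=1}^{7}(x_t−x̄)(x_{t+1}−x̄) = -339.8731
Denominator Σ(x_t−x̄)² = 411.2150
r_1 = -339.8731 / 411.2150 = -0.827

-0.827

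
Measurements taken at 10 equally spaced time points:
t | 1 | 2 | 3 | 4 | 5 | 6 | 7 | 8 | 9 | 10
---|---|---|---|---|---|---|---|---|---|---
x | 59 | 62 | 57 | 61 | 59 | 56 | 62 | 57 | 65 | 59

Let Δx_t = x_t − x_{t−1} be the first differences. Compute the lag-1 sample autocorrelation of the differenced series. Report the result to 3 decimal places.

First differences Δx: 3, -5, 4, -2, -3, 6, -5, 8, -6
Mean of differences = 0.0000
Numerator Σ(Δx_t−Δx̄)(Δx_{t+1}−Δx̄) = -173.0000
Denominator Σ(Δx_t−Δx̄)² = 224.0000
r_1(Δx) = -173.0000 / 224.0000 = -0.772

-0.772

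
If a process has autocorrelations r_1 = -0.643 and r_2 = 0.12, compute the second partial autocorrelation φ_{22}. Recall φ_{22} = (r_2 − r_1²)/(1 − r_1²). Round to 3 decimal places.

-0.500

φ_{22} = (r_2 − r_1²) / (1 − r_1²)
r_1² = (-0.643)² = 0.413449
Numerator = 0.12 − 0.4134 = -0.2934; denominator = 1 − 0.4134 = 0.5866
φ_{22} = -0.2934 / 0.5866 = -0.500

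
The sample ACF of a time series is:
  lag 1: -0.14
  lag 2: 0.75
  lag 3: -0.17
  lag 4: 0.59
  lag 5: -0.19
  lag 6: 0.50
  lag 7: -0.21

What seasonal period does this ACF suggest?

2

The largest autocorrelation is r_2 = 0.75, with weaker echoes at lags 4 (0.59) and 6 (0.50); the remaining lags stay at or below -0.14.
The dominant spike at lag 2 indicates a seasonal period of 2.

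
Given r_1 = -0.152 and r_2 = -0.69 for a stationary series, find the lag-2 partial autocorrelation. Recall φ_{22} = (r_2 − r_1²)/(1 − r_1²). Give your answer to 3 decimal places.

-0.730

φ_{22} = (r_2 − r_1²) / (1 − r_1²)
r_1² = (-0.152)² = 0.023104
Numerator = -0.69 − 0.0231 = -0.7131; denominator = 1 − 0.0231 = 0.9769
φ_{22} = -0.7131 / 0.9769 = -0.730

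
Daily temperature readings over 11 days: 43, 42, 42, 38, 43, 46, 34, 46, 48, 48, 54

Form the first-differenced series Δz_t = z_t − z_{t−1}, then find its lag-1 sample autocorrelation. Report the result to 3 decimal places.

-0.460

First differences Δz: -1, 0, -4, 5, 3, -12, 12, 2, 0, 6
Mean of differences = 1.1000
Numerator Σ(Δz_t−Δz̄)(Δz_{t+1}−Δz̄) = -168.8100
Denominator Σ(Δz_t−Δz̄)² = 366.9000
r_1(Δz) = -168.8100 / 366.9000 = -0.460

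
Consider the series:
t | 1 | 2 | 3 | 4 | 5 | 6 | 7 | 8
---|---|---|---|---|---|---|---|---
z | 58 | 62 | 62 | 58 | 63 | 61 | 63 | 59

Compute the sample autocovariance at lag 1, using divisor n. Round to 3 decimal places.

-1.789

Mean z̄ = (58 + 62 + 62 + 58 + 63 + 61 + 63 + 59)/8 = 60.7500
Σ_{t=1}^{7}(z_t−z̄)(z_{t+1}−z̄) = -14.3125
γ_1 = -14.3125 / 8 = -1.789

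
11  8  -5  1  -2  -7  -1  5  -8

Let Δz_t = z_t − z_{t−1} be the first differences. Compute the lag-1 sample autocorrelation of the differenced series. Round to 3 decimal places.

First differences Δz: -3, -13, 6, -3, -5, 6, 6, -13
Mean of differences = -2.3750
Numerator Σ(Δz_t−Δz̄)(Δz_{t+1}−Δz̄) = -126.7656
Denominator Σ(Δz_t−Δz̄)² = 443.8750
r_1(Δz) = -126.7656 / 443.8750 = -0.286

-0.286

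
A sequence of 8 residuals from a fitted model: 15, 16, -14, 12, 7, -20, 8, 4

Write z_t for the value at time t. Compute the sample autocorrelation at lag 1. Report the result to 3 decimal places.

-0.303

Mean z̄ = (15 + 16 − 14 + 12 + 7 − 20 + 8 + 4)/8 = 3.5000
Deviations from mean: 11.5000, 12.5000, -17.5000, 8.5000, 3.5000, -23.5000, 4.5000, 0.5000
Numerator Σ_{t=1}^{7}(z_t−z̄)(z_{t+1}−z̄) = -379.7500
Denominator Σ(z_t−z̄)² = 1252.0000
r_1 = -379.7500 / 1252.0000 = -0.303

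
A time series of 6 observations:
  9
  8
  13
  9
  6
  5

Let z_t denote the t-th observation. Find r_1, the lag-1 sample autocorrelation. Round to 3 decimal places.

Mean z̄ = (9 + 8 + 13 + 9 + 6 + 5)/6 = 8.3333
Σ(z_t−z̄)(z_{t+1}−z̄) = (-0.2222) + (-1.5556) + (3.1111) + (-1.5556) + (7.7778) = 7.5556
Denominator Σ(z_t−z̄)² = 39.3333
r_1 = 7.5556 / 39.3333 = 0.192

0.192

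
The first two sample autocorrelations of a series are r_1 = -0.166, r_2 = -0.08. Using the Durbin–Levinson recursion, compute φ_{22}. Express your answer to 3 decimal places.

φ_{22} = (r_2 − r_1²) / (1 − r_1²)
r_1² = (-0.166)² = 0.027556
Numerator = -0.08 − 0.0276 = -0.1076; denominator = 1 − 0.0276 = 0.9724
φ_{22} = -0.1076 / 0.9724 = -0.111

-0.111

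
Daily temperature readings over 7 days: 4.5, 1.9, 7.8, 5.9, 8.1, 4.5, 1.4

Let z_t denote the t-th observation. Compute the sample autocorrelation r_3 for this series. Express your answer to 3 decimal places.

-0.355

Mean z̄ = (4.5 + 1.9 + 7.8 + 5.9 + 8.1 + 4.5 + 1.4)/7 = 4.8714
Deviations from mean: -0.3714, -2.9714, 2.9286, 1.0286, 3.2286, -0.3714, -3.4714
Σ(z_t−z̄)(z_{t+3}−z̄) = (-0.3820) + (-9.5935) + (-1.0878) + (-3.5706) = -14.6339
Denominator Σ(z_t−z̄)² = 41.2143
r_3 = -14.6339 / 41.2143 = -0.355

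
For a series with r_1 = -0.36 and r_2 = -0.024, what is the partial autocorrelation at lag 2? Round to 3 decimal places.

-0.176

φ_{22} = (r_2 − r_1²) / (1 − r_1²)
r_1² = (-0.36)² = 0.1296
Numerator = -0.024 − 0.1296 = -0.1536; denominator = 1 − 0.1296 = 0.8704
φ_{22} = -0.1536 / 0.8704 = -0.176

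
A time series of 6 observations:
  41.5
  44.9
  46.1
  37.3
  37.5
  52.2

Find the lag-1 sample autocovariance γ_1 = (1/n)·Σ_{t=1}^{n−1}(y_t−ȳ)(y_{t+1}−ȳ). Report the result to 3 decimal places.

Mean ȳ = (41.5 + 44.9 + 46.1 + 37.3 + 37.5 + 52.2)/6 = 43.2500
Σ_{t=1}^{5}(y_t−ȳ)(y_{t+1}−ȳ) = -32.3925
γ_1 = -32.3925 / 6 = -5.399

-5.399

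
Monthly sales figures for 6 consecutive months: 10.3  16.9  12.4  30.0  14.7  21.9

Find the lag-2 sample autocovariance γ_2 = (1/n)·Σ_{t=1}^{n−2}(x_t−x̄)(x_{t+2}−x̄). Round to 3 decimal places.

Mean x̄ = (10.3 + 16.9 + 12.4 + 30.0 + 14.7 + 21.9)/6 = 17.7000
Deviations: -7.4000, -0.8000, -5.3000, 12.3000, -3.0000, 4.2000
Σ_{t=1}^{4}(x_t−x̄)(x_{t+2}−x̄) = 96.9400
γ_2 = 96.9400 / 6 = 16.157

16.157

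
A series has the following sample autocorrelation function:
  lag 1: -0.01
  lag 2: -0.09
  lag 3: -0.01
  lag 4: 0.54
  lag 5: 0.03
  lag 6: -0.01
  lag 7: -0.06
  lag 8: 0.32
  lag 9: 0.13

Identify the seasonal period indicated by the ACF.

The largest autocorrelation is r_4 = 0.54, with a weaker echo at lag 8 (0.32); the remaining lags stay at or below 0.13.
The dominant spike at lag 4 indicates a seasonal period of 4.

4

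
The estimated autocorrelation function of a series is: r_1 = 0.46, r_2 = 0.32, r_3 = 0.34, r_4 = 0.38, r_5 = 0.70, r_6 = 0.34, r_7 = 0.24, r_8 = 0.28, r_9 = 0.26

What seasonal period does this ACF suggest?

5

The largest autocorrelation is r_5 = 0.70; the remaining lags stay at or below 0.46. The elevated value at lag 1 (0.46), dropping to 0.32 at lag 2, reflects decaying short-term dependence rather than seasonality.
The dominant spike at lag 5 indicates a seasonal period of 5.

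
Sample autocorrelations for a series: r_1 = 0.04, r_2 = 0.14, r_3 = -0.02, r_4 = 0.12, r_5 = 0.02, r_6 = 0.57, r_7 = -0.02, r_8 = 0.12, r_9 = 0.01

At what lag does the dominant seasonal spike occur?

6

The largest autocorrelation is r_6 = 0.57; the remaining lags stay at or below 0.14.
The dominant spike at lag 6 indicates a seasonal period of 6.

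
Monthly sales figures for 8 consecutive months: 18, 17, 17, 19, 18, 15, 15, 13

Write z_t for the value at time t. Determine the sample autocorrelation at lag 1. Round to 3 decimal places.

0.402

Mean z̄ = (18 + 17 + 17 + 19 + 18 + 15 + 15 + 13)/8 = 16.5000
Numerator Σ_{t=1}^{7}(z_t−z̄)(z_{t+1}−z̄) = 11.2500
Denominator Σ(z_t−z̄)² = 28.0000
r_1 = 11.2500 / 28.0000 = 0.402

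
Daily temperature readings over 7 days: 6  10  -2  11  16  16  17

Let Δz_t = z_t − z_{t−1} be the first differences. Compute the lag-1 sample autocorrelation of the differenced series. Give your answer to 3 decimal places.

First differences Δz: 4, -12, 13, 5, 0, 1
Mean of differences = 1.8333
Numerator Σ(Δz_t−Δz̄)(Δz_{t+1}−Δz̄) = -153.3611
Denominator Σ(Δz_t−Δz̄)² = 334.8333
r_1(Δz) = -153.3611 / 334.8333 = -0.458

-0.458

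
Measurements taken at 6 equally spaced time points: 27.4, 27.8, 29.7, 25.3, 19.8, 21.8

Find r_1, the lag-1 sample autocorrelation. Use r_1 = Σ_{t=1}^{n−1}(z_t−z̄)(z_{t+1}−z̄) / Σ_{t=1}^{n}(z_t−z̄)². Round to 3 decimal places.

Mean z̄ = (27.4 + 27.8 + 29.7 + 25.3 + 19.8 + 21.8)/6 = 25.3000
Σ(z_t−z̄)(z_{t+1}−z̄) = (5.2500) + (11.0000) + (0.0000) + (0.0000) + (19.2500) = 35.5000
Denominator Σ(z_t−z̄)² = 72.5200
r_1 = 35.5000 / 72.5200 = 0.490

0.490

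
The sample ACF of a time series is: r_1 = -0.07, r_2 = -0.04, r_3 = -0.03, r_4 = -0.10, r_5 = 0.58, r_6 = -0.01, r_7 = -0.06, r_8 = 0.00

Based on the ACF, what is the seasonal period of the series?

5

The largest autocorrelation is r_5 = 0.58; the remaining lags stay at or below 0.00.
The dominant spike at lag 5 indicates a seasonal period of 5.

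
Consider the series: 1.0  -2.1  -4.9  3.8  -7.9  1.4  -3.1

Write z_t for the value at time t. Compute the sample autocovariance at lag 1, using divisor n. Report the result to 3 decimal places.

Mean z̄ = (1.0 − 2.1 − 4.9 + 3.8 − 7.9 + 1.4 − 3.1)/7 = -1.6857
Σ_{t=1}^{6}(z_t−z̄)(z_{t+1}−z̄) = -75.0431
γ_1 = -75.0431 / 7 = -10.720

-10.720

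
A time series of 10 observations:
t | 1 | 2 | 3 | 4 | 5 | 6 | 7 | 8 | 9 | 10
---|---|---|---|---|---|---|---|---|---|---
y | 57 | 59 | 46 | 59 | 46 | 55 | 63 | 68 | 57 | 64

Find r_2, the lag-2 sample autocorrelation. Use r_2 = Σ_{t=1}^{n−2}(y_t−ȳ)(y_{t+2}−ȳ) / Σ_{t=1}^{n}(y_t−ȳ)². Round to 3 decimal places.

Mean ȳ = (57 + 59 + 46 + 59 + 46 + 55 + 63 + 68 + 57 + 64)/10 = 57.4000
Numerator Σ_{t=1}^{8}(y_t−ȳ)(y_{t+2}−ȳ) = 111.6800
Denominator Σ(y_t−ȳ)² = 458.4000
r_2 = 111.6800 / 458.4000 = 0.244

0.244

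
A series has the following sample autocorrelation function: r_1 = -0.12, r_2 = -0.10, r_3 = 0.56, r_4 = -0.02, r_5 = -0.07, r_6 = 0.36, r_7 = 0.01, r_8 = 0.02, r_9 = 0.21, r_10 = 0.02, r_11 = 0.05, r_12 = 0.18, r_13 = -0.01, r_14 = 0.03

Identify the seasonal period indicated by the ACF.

3

The largest autocorrelation is r_3 = 0.56, with weaker echoes at lags 6 (0.36), 9 (0.21) and 12 (0.18); the remaining lags stay at or below 0.05.
The dominant spike at lag 3 indicates a seasonal period of 3.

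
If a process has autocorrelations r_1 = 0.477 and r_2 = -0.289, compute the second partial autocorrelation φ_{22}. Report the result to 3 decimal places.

-0.669

φ_{22} = (r_2 − r_1²) / (1 − r_1²)
r_1² = (0.477)² = 0.227529
Numerator = -0.289 − 0.2275 = -0.5165; denominator = 1 − 0.2275 = 0.7725
φ_{22} = -0.5165 / 0.7725 = -0.669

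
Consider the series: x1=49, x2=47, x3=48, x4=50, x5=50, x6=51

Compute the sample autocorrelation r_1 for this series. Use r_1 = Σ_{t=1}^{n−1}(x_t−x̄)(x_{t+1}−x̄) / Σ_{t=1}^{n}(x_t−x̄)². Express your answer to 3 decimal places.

Mean x̄ = (49 + 47 + 48 + 50 + 50 + 51)/6 = 49.1667
Deviations from mean: -0.1667, -2.1667, -1.1667, 0.8333, 0.8333, 1.8333
Numerator Σ_{t=1}^{5}(x_t−x̄)(x_{t+1}−x̄) = 4.1389
Denominator Σ(x_t−x̄)² = 10.8333
r_1 = 4.1389 / 10.8333 = 0.382

0.382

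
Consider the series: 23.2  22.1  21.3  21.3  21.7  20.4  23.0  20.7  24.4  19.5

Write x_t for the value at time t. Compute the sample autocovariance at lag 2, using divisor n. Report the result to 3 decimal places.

0.687

Mean x̄ = (23.2 + 22.1 + 21.3 + 21.3 + 21.7 + 20.4 + 23.0 + 20.7 + 24.4 + 19.5)/10 = 21.7600
Σ_{t=1}^{8}(x_t−x̄)(x_{t+2}−x̄) = 6.8708
γ_2 = 6.8708 / 10 = 0.687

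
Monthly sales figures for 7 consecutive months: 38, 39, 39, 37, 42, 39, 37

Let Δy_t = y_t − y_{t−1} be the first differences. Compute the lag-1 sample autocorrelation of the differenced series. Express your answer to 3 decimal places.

First differences Δy: 1, 0, -2, 5, -3, -2
Mean of differences = -0.1667
Numerator Σ(Δy_t−Δȳ)(Δy_{t+1}−Δȳ) = -19.0278
Denominator Σ(Δy_t−Δȳ)² = 42.8333
r_1(Δy) = -19.0278 / 42.8333 = -0.444

-0.444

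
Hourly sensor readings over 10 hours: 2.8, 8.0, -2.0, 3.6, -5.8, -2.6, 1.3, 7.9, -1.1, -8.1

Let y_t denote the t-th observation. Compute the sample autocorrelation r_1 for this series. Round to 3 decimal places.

Mean ȳ = (2.8 + 8.0 − 2.0 + 3.6 − 5.8 − 2.6 + 1.3 + 7.9 − 1.1 − 8.1)/10 = 0.4000
Numerator Σ_{t=1}^{9}(y_t−ȳ)(y_{t+1}−ȳ) = -3.3700
Denominator Σ(y_t−ȳ)² = 258.5200
r_1 = -3.3700 / 258.5200 = -0.013

-0.013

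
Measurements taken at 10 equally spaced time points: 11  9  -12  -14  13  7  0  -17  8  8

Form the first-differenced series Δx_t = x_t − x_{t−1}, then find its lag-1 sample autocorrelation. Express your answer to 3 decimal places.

First differences Δx: -2, -21, -2, 27, -6, -7, -17, 25, 0
Mean of differences = -0.3333
Numerator Σ(Δx_t−Δx̄)(Δx_{t+1}−Δx̄) = -396.4444
Denominator Σ(Δx_t−Δx̄)² = 2176.0000
r_1(Δx) = -396.4444 / 2176.0000 = -0.182

-0.182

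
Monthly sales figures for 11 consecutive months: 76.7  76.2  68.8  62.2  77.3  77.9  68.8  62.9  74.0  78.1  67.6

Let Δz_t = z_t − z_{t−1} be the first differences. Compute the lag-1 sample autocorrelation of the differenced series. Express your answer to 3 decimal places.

First differences Δz: -0.5, -7.4, -6.6, 15.1, 0.6, -9.1, -5.9, 11.1, 4.1, -10.5
Mean of differences = -0.9100
Numerator Σ(Δz_t−Δz̄)(Δz_{t+1}−Δz̄) = -51.9591
Denominator Σ(Δz_t−Δz̄)² = 686.5490
r_1(Δz) = -51.9591 / 686.5490 = -0.076

-0.076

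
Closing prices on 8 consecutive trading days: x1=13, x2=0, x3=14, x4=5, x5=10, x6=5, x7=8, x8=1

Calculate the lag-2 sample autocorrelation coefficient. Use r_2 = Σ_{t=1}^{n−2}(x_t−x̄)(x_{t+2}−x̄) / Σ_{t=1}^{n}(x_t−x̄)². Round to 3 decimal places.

Mean x̄ = (13 + 0 + 14 + 5 + 10 + 5 + 8 + 1)/8 = 7.0000
Numerator Σ_{t=1}^{6}(x_t−x̄)(x_{t+2}−x̄) = 96.0000
Denominator Σ(x_t−x̄)² = 188.0000
r_2 = 96.0000 / 188.0000 = 0.511

0.511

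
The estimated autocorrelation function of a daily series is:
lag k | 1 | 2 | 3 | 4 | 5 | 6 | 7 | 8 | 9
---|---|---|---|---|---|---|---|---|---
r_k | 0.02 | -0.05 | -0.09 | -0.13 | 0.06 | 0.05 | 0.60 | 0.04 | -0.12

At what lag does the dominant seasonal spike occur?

The largest autocorrelation is r_7 = 0.60; the remaining lags stay at or below 0.06.
The dominant spike at lag 7 indicates a seasonal period of 7.

7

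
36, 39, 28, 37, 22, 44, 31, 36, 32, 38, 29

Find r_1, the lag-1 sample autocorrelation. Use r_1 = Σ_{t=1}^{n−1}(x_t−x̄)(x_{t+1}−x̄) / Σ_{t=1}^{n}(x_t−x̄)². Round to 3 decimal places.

-0.697

Mean x̄ = (36 + 39 + 28 + 37 + 22 + 44 + 31 + 36 + 32 + 38 + 29)/11 = 33.8182
Numerator Σ_{t=1}^{10}(x_t−x̄)(x_{t+1}−x̄) = -261.8512
Denominator Σ(x_t−x̄)² = 375.6364
r_1 = -261.8512 / 375.6364 = -0.697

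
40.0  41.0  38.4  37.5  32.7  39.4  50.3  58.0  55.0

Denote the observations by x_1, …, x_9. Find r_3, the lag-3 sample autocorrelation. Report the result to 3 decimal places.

-0.288

Mean x̄ = (40.0 + 41.0 + 38.4 + 37.5 + 32.7 + 39.4 + 50.3 + 58.0 + 55.0)/9 = 43.5889
Σ(x_t−x̄)(x_{t+3}−x̄) = (21.8523) + (28.1901) + (21.7357) + (-40.8632) + (-156.9210) + (-47.7999) = -173.8059
Denominator Σ(x_t−x̄)² = 602.6289
r_3 = -173.8059 / 602.6289 = -0.288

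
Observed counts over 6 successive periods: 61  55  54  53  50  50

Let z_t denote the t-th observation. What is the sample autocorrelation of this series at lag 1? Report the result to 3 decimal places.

Mean z̄ = (61 + 55 + 54 + 53 + 50 + 50)/6 = 53.8333
Deviations from mean: 7.1667, 1.1667, 0.1667, -0.8333, -3.8333, -3.8333
Σ(z_t−z̄)(z_{t+1}−z̄) = (8.3611) + (0.1944) + (-0.1389) + (3.1944) + (14.6944) = 26.3056
Denominator Σ(z_t−z̄)² = 82.8333
r_1 = 26.3056 / 82.8333 = 0.318

0.318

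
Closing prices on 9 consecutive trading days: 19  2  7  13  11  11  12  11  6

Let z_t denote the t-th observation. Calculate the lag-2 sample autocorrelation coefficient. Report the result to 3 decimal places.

Mean z̄ = (19 + 2 + 7 + 13 + 11 + 11 + 12 + 11 + 6)/9 = 10.2222
Σ(z_t−z̄)(z_{t+2}−z̄) = (-28.2840) + (-22.8395) + (-2.5062) + (2.1605) + (1.3827) + (0.6049) + (-7.5062) = -56.9877
Denominator Σ(z_t−z̄)² = 185.5556
r_2 = -56.9877 / 185.5556 = -0.307

-0.307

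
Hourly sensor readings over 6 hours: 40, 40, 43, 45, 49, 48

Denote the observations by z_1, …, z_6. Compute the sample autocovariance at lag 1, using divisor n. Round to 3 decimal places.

Mean z̄ = (40 + 40 + 43 + 45 + 49 + 48)/6 = 44.1667
Deviations: -4.1667, -4.1667, -1.1667, 0.8333, 4.8333, 3.8333
Σ_{t=1}^{5}(z_t−z̄)(z_{t+1}−z̄) = 43.8056
γ_1 = 43.8056 / 6 = 7.301

7.301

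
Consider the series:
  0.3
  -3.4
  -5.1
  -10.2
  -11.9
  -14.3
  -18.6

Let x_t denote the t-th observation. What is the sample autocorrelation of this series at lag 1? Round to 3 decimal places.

0.528

Mean x̄ = (0.3 − 3.4 − 5.1 − 10.2 − 11.9 − 14.3 − 18.6)/7 = -9.0286
Deviations from mean: 9.3286, 5.6286, 3.9286, -1.1714, -2.8714, -5.2714, -9.5714
Σ(x_t−x̄)(x_{t+1}−x̄) = (52.5065) + (22.1122) + (-4.6020) + (3.3637) + (15.1365) + (50.4551) = 138.9720
Denominator Σ(x_t−x̄)² = 263.1543
r_1 = 138.9720 / 263.1543 = 0.528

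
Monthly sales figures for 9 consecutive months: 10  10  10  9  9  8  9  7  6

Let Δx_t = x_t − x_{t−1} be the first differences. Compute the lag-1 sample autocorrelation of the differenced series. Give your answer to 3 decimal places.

-0.458

First differences Δx: 0, 0, -1, 0, -1, 1, -2, -1
Mean of differences = -0.5000
Numerator Σ(Δx_t−Δx̄)(Δx_{t+1}−Δx̄) = -2.7500
Denominator Σ(Δx_t−Δx̄)² = 6.0000
r_1(Δx) = -2.7500 / 6.0000 = -0.458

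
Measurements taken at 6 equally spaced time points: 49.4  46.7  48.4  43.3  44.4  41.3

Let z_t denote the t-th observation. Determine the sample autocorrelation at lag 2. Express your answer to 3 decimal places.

0.301

Mean z̄ = (49.4 + 46.7 + 48.4 + 43.3 + 44.4 + 41.3)/6 = 45.5833
Numerator Σ_{t=1}^{4}(z_t−z̄)(z_{t+2}−z̄) = 14.6478
Denominator Σ(z_t−z̄)² = 48.7083
r_2 = 14.6478 / 48.7083 = 0.301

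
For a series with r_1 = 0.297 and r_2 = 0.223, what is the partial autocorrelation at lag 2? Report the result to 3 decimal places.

φ_{22} = (r_2 − r_1²) / (1 − r_1²)
r_1² = (0.297)² = 0.088209
Numerator = 0.223 − 0.0882 = 0.1348; denominator = 1 − 0.0882 = 0.9118
φ_{22} = 0.1348 / 0.9118 = 0.148

0.148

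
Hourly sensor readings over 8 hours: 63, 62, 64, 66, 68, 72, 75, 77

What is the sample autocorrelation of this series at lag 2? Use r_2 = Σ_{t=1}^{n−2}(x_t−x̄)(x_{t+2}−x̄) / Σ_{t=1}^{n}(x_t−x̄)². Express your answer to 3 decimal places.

Mean x̄ = (63 + 62 + 64 + 66 + 68 + 72 + 75 + 77)/8 = 68.3750
Deviations from mean: -5.3750, -6.3750, -4.3750, -2.3750, -0.3750, 3.6250, 6.6250, 8.6250
Σ(x_t−x̄)(x_{t+2}−x̄) = (23.5156) + (15.1406) + (1.6406) + (-8.6094) + (-2.4844) + (31.2656) = 60.4688
Denominator Σ(x_t−x̄)² = 225.8750
r_2 = 60.4688 / 225.8750 = 0.268

0.268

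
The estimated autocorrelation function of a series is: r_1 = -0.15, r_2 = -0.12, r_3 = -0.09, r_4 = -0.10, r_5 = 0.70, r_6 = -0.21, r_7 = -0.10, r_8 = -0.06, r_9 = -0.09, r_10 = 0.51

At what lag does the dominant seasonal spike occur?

5

The largest autocorrelation is r_5 = 0.70, with a weaker echo at lag 10 (0.51); the remaining lags stay at or below -0.06.
The dominant spike at lag 5 indicates a seasonal period of 5.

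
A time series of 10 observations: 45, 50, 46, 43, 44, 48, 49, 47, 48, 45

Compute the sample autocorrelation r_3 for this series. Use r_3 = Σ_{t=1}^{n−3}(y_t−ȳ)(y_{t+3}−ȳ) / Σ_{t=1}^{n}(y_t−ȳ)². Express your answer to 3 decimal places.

-0.339

Mean ȳ = (45 + 50 + 46 + 43 + 44 + 48 + 49 + 47 + 48 + 45)/10 = 46.5000
Σ(y_t−ȳ)(y_{t+3}−ȳ) = (5.2500) + (-8.7500) + (-0.7500) + (-8.7500) + (-1.2500) + (2.2500) + (-3.7500) = -15.7500
Denominator Σ(y_t−ȳ)² = 46.5000
r_3 = -15.7500 / 46.5000 = -0.339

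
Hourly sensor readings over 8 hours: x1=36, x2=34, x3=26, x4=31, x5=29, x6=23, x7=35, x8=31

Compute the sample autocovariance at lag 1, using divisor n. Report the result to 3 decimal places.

-2.393

Mean x̄ = (36 + 34 + 26 + 31 + 29 + 23 + 35 + 31)/8 = 30.6250
Σ_{t=1}^{7}(x_t−x̄)(x_{t+1}−x̄) = -19.1406
γ_1 = -19.1406 / 8 = -2.393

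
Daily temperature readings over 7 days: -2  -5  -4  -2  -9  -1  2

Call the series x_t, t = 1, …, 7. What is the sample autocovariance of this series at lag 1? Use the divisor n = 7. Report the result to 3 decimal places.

Mean x̄ = (-2 − 5 − 4 − 2 − 9 − 1 + 2)/7 = -3.0000
Σ_{t=1}^{6}(x_t−x̄)(x_{t+1}−x̄) = -9.0000
γ_1 = -9.0000 / 7 = -1.286

-1.286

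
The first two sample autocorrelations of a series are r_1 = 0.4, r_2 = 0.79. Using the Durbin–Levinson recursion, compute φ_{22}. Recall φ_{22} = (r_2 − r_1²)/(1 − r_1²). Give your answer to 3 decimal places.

φ_{22} = (r_2 − r_1²) / (1 − r_1²)
r_1² = (0.4)² = 0.16
Numerator = 0.79 − 0.1600 = 0.6300; denominator = 1 − 0.1600 = 0.8400
φ_{22} = 0.6300 / 0.8400 = 0.750

0.750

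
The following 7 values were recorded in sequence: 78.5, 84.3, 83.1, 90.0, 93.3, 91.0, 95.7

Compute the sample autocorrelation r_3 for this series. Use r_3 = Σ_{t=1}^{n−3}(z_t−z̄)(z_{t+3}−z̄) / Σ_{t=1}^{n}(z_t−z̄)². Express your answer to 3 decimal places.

-0.166

Mean z̄ = (78.5 + 84.3 + 83.1 + 90.0 + 93.3 + 91.0 + 95.7)/7 = 87.9857
Deviations from mean: -9.4857, -3.6857, -4.8857, 2.0143, 5.3143, 3.0143, 7.7143
Numerator Σ_{t=1}^{4}(z_t−z̄)(z_{t+3}−z̄) = -37.8820
Denominator Σ(z_t−z̄)² = 228.3286
r_3 = -37.8820 / 228.3286 = -0.166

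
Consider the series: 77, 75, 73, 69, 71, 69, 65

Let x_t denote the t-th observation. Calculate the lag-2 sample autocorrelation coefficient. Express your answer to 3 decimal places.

Mean x̄ = (77 + 75 + 73 + 69 + 71 + 69 + 65)/7 = 71.2857
Deviations from mean: 5.7143, 3.7143, 1.7143, -2.2857, -0.2857, -2.2857, -6.2857
Numerator Σ_{t=1}^{5}(x_t−x̄)(x_{t+2}−x̄) = 7.8367
Denominator Σ(x_t−x̄)² = 99.4286
r_2 = 7.8367 / 99.4286 = 0.079

0.079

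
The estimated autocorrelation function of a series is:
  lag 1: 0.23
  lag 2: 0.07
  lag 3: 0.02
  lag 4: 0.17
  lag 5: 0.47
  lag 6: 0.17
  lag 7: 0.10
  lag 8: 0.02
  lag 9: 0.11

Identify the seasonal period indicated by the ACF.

5

The largest autocorrelation is r_5 = 0.47; the remaining lags stay at or below 0.23. The elevated value at lag 1 (0.23), dropping to 0.07 at lag 2, reflects decaying short-term dependence rather than seasonality.
The dominant spike at lag 5 indicates a seasonal period of 5.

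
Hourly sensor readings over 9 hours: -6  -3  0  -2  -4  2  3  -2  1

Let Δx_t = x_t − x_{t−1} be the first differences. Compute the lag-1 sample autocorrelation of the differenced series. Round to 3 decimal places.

First differences Δx: 3, 3, -2, -2, 6, 1, -5, 3
Mean of differences = 0.8750
Numerator Σ(Δx_t−Δx̄)(Δx_{t+1}−Δx̄) = -20.6406
Denominator Σ(Δx_t−Δx̄)² = 90.8750
r_1(Δx) = -20.6406 / 90.8750 = -0.227

-0.227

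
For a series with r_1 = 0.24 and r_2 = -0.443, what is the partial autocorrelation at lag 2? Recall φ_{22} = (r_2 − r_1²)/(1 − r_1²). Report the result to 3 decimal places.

φ_{22} = (r_2 − r_1²) / (1 − r_1²)
r_1² = (0.24)² = 0.0576
Numerator = -0.443 − 0.0576 = -0.5006; denominator = 1 − 0.0576 = 0.9424
φ_{22} = -0.5006 / 0.9424 = -0.531

-0.531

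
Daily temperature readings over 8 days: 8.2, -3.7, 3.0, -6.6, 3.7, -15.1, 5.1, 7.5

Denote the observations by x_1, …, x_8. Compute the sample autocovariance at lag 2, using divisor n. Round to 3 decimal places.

Mean x̄ = (8.2 − 3.7 + 3.0 − 6.6 + 3.7 − 15.1 + 5.1 + 7.5)/8 = 0.2625
Deviations: 7.9375, -3.9625, 2.7375, -6.8625, 3.4375, -15.3625, 4.8375, 7.2375
Σ_{t=1}^{6}(x_t−x̄)(x_{t+2}−x̄) = 69.1997
γ_2 = 69.1997 / 8 = 8.650

8.650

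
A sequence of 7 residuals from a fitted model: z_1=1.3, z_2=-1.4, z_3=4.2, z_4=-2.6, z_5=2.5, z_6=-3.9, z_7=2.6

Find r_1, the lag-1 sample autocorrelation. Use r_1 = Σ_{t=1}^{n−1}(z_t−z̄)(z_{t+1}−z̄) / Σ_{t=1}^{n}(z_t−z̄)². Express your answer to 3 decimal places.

-0.809

Mean z̄ = (1.3 − 1.4 + 4.2 − 2.6 + 2.5 − 3.9 + 2.6)/7 = 0.3857
Deviations from mean: 0.9143, -1.7857, 3.8143, -2.9857, 2.1143, -4.2857, 2.2143
Σ(z_t−z̄)(z_{t+1}−z̄) = (-1.6327) + (-6.8112) + (-11.3884) + (-6.3127) + (-9.0612) + (-9.4898) = -44.6959
Denominator Σ(z_t−z̄)² = 55.2286
r_1 = -44.6959 / 55.2286 = -0.809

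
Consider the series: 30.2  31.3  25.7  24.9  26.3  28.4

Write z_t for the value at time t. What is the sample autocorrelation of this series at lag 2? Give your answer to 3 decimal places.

-0.412

Mean z̄ = (30.2 + 31.3 + 25.7 + 24.9 + 26.3 + 28.4)/6 = 27.8000
Deviations from mean: 2.4000, 3.5000, -2.1000, -2.9000, -1.5000, 0.6000
Σ(z_t−z̄)(z_{t+2}−z̄) = (-5.0400) + (-10.1500) + (3.1500) + (-1.7400) = -13.7800
Denominator Σ(z_t−z̄)² = 33.4400
r_2 = -13.7800 / 33.4400 = -0.412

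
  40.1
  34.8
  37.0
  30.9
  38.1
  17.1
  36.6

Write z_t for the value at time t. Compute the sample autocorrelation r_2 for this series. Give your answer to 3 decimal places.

0.255

Mean z̄ = (40.1 + 34.8 + 37.0 + 30.9 + 38.1 + 17.1 + 36.6)/7 = 33.5143
Deviations from mean: 6.5857, 1.2857, 3.4857, -2.6143, 4.5857, -16.4143, 3.0857
Σ(z_t−z̄)(z_{t+2}−z̄) = (22.9559) + (-3.3612) + (15.9845) + (42.9116) + (14.1502) = 92.6410
Denominator Σ(z_t−z̄)² = 363.9886
r_2 = 92.6410 / 363.9886 = 0.255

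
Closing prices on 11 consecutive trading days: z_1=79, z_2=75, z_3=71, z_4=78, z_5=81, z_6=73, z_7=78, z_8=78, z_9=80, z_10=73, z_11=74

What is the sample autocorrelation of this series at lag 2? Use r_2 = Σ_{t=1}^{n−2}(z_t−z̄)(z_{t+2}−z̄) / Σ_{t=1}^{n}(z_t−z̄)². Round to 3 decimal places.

-0.487

Mean z̄ = (79 + 75 + 71 + 78 + 81 + 73 + 78 + 78 + 80 + 73 + 74)/11 = 76.3636
Numerator Σ_{t=1}^{9}(z_t−z̄)(z_{t+2}−z̄) = -52.8099
Denominator Σ(z_t−z̄)² = 108.5455
r_2 = -52.8099 / 108.5455 = -0.487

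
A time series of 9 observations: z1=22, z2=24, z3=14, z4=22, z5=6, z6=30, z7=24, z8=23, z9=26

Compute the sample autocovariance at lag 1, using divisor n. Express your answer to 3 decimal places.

Mean z̄ = (22 + 24 + 14 + 22 + 6 + 30 + 24 + 23 + 26)/9 = 21.2222
Σ_{t=1}^{8}(z_t−z̄)(z_{t+1}−z̄) = -131.1605
γ_1 = -131.1605 / 9 = -14.573

-14.573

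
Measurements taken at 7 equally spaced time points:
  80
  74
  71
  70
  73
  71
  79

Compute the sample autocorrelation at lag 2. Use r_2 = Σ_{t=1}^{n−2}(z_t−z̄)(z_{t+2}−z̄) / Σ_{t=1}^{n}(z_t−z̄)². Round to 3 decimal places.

Mean z̄ = (80 + 74 + 71 + 70 + 73 + 71 + 79)/7 = 74.0000
Deviations from mean: 6.0000, 0.0000, -3.0000, -4.0000, -1.0000, -3.0000, 5.0000
Numerator Σ_{t=1}^{5}(z_t−z̄)(z_{t+2}−z̄) = -8.0000
Denominator Σ(z_t−z̄)² = 96.0000
r_2 = -8.0000 / 96.0000 = -0.083

-0.083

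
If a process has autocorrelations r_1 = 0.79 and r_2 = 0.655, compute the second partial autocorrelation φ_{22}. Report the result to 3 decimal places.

0.082

φ_{22} = (r_2 − r_1²) / (1 − r_1²)
r_1² = (0.79)² = 0.6241
Numerator = 0.655 − 0.6241 = 0.0309; denominator = 1 − 0.6241 = 0.3759
φ_{22} = 0.0309 / 0.3759 = 0.082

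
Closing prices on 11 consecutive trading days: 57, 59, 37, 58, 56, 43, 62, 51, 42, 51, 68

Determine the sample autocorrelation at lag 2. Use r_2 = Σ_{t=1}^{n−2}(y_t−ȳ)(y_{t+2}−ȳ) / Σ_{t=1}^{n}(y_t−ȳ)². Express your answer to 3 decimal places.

Mean ȳ = (57 + 59 + 37 + 58 + 56 + 43 + 62 + 51 + 42 + 51 + 68)/11 = 53.0909
Numerator Σ_{t=1}^{9}(y_t−ȳ)(y_{t+2}−ȳ) = -343.0165
Denominator Σ(y_t−ȳ)² = 876.9091
r_2 = -343.0165 / 876.9091 = -0.391

-0.391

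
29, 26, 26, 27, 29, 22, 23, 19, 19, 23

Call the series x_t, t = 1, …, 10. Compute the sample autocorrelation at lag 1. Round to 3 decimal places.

0.510

Mean x̄ = (29 + 26 + 26 + 27 + 29 + 22 + 23 + 19 + 19 + 23)/10 = 24.3000
Numerator Σ_{t=1}^{9}(x_t−x̄)(x_{t+1}−x̄) = 62.2100
Denominator Σ(x_t−x̄)² = 122.1000
r_1 = 62.2100 / 122.1000 = 0.510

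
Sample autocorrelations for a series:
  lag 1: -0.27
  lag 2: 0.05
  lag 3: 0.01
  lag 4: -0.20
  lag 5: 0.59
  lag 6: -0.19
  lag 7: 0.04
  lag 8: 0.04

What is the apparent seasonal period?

5

The largest autocorrelation is r_5 = 0.59; the remaining lags stay at or below 0.05.
The dominant spike at lag 5 indicates a seasonal period of 5.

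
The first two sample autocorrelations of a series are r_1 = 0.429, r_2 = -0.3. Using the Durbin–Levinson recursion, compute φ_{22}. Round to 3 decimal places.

φ_{22} = (r_2 − r_1²) / (1 − r_1²)
r_1² = (0.429)² = 0.184041
Numerator = -0.3 − 0.1840 = -0.4840; denominator = 1 − 0.1840 = 0.8160
φ_{22} = -0.4840 / 0.8160 = -0.593

-0.593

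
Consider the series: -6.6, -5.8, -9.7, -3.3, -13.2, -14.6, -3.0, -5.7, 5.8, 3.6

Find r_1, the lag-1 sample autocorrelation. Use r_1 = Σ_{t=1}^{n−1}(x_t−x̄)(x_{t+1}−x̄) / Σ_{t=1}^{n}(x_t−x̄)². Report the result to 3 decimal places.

Mean x̄ = (-6.6 − 5.8 − 9.7 − 3.3 − 13.2 − 14.6 − 3.0 − 5.7 + 5.8 + 3.6)/10 = -5.2500
Numerator Σ_{t=1}^{9}(x_t−x̄)(x_{t+1}−x̄) = 124.1125
Denominator Σ(x_t−x̄)² = 382.0450
r_1 = 124.1125 / 382.0450 = 0.325

0.325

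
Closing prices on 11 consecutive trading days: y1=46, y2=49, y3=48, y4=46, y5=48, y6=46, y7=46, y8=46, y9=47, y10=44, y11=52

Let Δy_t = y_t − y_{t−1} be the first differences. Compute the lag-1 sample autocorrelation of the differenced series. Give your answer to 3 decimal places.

-0.361

First differences Δy: 3, -1, -2, 2, -2, 0, 0, 1, -3, 8
Mean of differences = 0.6000
Numerator Σ(Δy_t−Δȳ)(Δy_{t+1}−Δȳ) = -33.3600
Denominator Σ(Δy_t−Δȳ)² = 92.4000
r_1(Δy) = -33.3600 / 92.4000 = -0.361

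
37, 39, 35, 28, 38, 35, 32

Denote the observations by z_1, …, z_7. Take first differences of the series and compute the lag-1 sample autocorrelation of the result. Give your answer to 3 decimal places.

First differences Δz: 2, -4, -7, 10, -3, -3
Mean of differences = -0.8333
Numerator Σ(Δz_t−Δz̄)(Δz_{t+1}−Δz̄) = -75.0278
Denominator Σ(Δz_t−Δz̄)² = 182.8333
r_1(Δz) = -75.0278 / 182.8333 = -0.410

-0.410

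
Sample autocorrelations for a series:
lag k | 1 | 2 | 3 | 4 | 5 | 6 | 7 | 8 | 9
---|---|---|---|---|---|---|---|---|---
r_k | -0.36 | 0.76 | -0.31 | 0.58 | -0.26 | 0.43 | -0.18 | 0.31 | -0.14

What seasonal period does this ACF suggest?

The largest autocorrelation is r_2 = 0.76, with weaker echoes at lags 4 (0.58), 6 (0.43) and 8 (0.31); the remaining lags stay at or below -0.14.
The dominant spike at lag 2 indicates a seasonal period of 2.

2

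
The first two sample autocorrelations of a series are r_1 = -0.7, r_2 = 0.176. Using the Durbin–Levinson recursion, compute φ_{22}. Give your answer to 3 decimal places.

-0.616

φ_{22} = (r_2 − r_1²) / (1 − r_1²)
r_1² = (-0.7)² = 0.49
Numerator = 0.176 − 0.4900 = -0.3140; denominator = 1 − 0.4900 = 0.5100
φ_{22} = -0.3140 / 0.5100 = -0.616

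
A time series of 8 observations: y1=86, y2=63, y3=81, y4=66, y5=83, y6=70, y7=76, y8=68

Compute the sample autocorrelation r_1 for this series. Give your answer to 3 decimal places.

Mean ȳ = (86 + 63 + 81 + 66 + 83 + 70 + 76 + 68)/8 = 74.1250
Deviations from mean: 11.8750, -11.1250, 6.8750, -8.1250, 8.8750, -4.1250, 1.8750, -6.1250
Numerator Σ_{t=1}^{7}(y_t−ȳ)(y_{t+1}−ȳ) = -392.3906
Denominator Σ(y_t−ȳ)² = 514.8750
r_1 = -392.3906 / 514.8750 = -0.762

-0.762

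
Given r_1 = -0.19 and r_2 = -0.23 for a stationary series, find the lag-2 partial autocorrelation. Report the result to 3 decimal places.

-0.276

φ_{22} = (r_2 − r_1²) / (1 − r_1²)
r_1² = (-0.19)² = 0.0361
Numerator = -0.23 − 0.0361 = -0.2661; denominator = 1 − 0.0361 = 0.9639
φ_{22} = -0.2661 / 0.9639 = -0.276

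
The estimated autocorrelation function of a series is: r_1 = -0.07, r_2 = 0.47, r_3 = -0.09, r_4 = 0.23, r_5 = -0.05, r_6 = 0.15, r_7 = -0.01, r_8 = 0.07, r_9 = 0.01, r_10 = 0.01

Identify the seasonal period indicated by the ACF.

The largest autocorrelation is r_2 = 0.47, with weaker echoes at lags 4 (0.23) and 6 (0.15); the remaining lags stay at or below 0.07.
The dominant spike at lag 2 indicates a seasonal period of 2.

2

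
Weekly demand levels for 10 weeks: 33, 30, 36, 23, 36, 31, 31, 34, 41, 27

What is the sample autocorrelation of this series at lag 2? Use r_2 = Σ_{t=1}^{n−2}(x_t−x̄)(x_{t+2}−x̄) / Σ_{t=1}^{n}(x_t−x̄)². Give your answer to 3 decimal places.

0.096

Mean x̄ = (33 + 30 + 36 + 23 + 36 + 31 + 31 + 34 + 41 + 27)/10 = 32.2000
Numerator Σ_{t=1}^{8}(x_t−x̄)(x_{t+2}−x̄) = 22.1200
Denominator Σ(x_t−x̄)² = 229.6000
r_2 = 22.1200 / 229.6000 = 0.096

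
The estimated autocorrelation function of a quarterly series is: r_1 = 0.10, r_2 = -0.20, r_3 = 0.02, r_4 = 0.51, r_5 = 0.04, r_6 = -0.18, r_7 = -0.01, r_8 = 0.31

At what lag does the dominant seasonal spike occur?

4

The largest autocorrelation is r_4 = 0.51, with a weaker echo at lag 8 (0.31); the remaining lags stay at or below 0.10.
The dominant spike at lag 4 indicates a seasonal period of 4.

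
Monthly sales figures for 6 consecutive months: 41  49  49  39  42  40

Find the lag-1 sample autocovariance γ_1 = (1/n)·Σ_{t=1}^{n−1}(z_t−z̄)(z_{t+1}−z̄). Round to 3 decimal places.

0.759

Mean z̄ = (41 + 49 + 49 + 39 + 42 + 40)/6 = 43.3333
Σ_{t=1}^{5}(z_t−z̄)(z_{t+1}−z̄) = 4.5556
γ_1 = 4.5556 / 6 = 0.759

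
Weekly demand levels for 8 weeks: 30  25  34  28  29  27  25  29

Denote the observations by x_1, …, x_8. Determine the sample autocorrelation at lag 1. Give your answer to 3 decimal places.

Mean x̄ = (30 + 25 + 34 + 28 + 29 + 27 + 25 + 29)/8 = 28.3750
Deviations from mean: 1.6250, -3.3750, 5.6250, -0.3750, 0.6250, -1.3750, -3.3750, 0.6250
Numerator Σ_{t=1}^{7}(x_t−x̄)(x_{t+1}−x̄) = -25.1406
Denominator Σ(x_t−x̄)² = 59.8750
r_1 = -25.1406 / 59.8750 = -0.420

-0.420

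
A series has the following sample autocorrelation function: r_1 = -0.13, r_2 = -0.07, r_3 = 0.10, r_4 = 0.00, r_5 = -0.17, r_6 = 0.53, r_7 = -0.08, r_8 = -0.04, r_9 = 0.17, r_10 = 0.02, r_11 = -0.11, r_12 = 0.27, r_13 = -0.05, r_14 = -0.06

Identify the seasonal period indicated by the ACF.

6

The largest autocorrelation is r_6 = 0.53, with a weaker echo at lag 12 (0.27); the remaining lags stay at or below 0.17.
The dominant spike at lag 6 indicates a seasonal period of 6.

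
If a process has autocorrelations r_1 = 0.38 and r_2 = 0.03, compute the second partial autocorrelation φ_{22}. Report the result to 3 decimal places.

φ_{22} = (r_2 − r_1²) / (1 − r_1²)
r_1² = (0.38)² = 0.1444
Numerator = 0.03 − 0.1444 = -0.1144; denominator = 1 − 0.1444 = 0.8556
φ_{22} = -0.1144 / 0.8556 = -0.134

-0.134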